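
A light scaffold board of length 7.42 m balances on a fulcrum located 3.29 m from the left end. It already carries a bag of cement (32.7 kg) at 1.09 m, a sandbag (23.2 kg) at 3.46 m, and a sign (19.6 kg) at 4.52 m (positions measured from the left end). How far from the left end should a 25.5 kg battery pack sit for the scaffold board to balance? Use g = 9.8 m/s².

Take moments about the fulcrum (at 3.29 m from the left end).
Bag of cement: 32.7 × 9.8 = 320.5 N down at 1.09 m → arm 2.2 m, τ = 320.5 × 2.2 = 705.1 N·m counterclockwise.
Sandbag: 23.2 × 9.8 = 227.4 N down at 3.46 m → arm 0.17 m, τ = 227.4 × 0.17 = 38.66 N·m clockwise.
Sign: 19.6 × 9.8 = 192.1 N down at 4.52 m → arm 1.23 m, τ = 192.1 × 1.23 = 236.3 N·m clockwise.
Net moment of existing loads = 430.1 N·m counterclockwise.
The battery pack weighs 25.5 × 9.8 = 249.9 N and must supply an equal clockwise moment, so its lever arm about the fulcrum is 430.1 / 249.9 = 1.72 m.
That puts it at 3.29 + 1.72 = 5.01 m from the left end.

x ≈ 5.01 m from the left end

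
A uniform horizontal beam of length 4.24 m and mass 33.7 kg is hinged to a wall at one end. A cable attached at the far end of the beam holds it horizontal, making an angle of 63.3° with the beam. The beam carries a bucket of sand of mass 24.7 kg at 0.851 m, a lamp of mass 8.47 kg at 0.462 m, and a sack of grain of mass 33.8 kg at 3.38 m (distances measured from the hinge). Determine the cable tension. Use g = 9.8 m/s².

About the hinge:
Beam weight: 33.7 × 9.8 = 330.3 N down at 2.12 m → arm 2.12 m, τ = 330.3 × 2.12 = 700.2 N·m clockwise.
Bucket of sand: 24.7 × 9.8 = 242.1 N down at 0.851 m → arm 0.851 m, τ = 242.1 × 0.851 = 206 N·m clockwise.
Lamp: 8.47 × 9.8 = 83.01 N down at 0.462 m → arm 0.462 m, τ = 83.01 × 0.462 = 38.35 N·m clockwise.
Sack of grain: 33.8 × 9.8 = 331.2 N down at 3.38 m → arm 3.38 m, τ = 331.2 × 3.38 = 1119 N·m clockwise.
Total clockwise load moment = 2064 N·m.
The cable tension T acts at 4.24 m; only its component perpendicular to the beam, T sinθ, produces torque. sin 63.3° = 0.8934.
Balancing moments: T × 4.24 × 0.8934 = 2064, giving T = 2064 / 3.788 = 545 N.

T ≈ 545 N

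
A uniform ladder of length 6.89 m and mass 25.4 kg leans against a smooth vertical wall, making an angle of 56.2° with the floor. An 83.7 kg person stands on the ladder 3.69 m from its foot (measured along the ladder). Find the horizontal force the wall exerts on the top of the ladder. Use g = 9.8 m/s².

N_wall ≈ 377 N

Take moments about the foot of the ladder.
Ladder weight 25.4×9.8 = 248.9 N acts at 3.445 m along the ladder; its horizontal arm is 3.445·cos56.2° = 1.916 m → τ = 476.9 N·m clockwise.
Person: 83.7×9.8 = 820.3 N at 3.69 m → arm 2.053 m → τ = 1684 N·m clockwise.
Wall normal N acts horizontally at the top; its moment arm is the height L sinθ = 6.89·sin56.2° = 5.725 m, counterclockwise.
Balancing moments: N × 5.725 = 2161, giving N = 377 N.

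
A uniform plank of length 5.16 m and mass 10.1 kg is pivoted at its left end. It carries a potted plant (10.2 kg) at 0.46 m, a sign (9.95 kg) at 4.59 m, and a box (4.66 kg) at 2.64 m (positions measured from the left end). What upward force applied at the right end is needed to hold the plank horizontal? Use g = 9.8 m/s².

Taking torques about the left end:
Beam weight: 10.1 × 9.8 = 98.98 N down at 2.58 m → arm 2.58 m, τ = 98.98 × 2.58 = 255.4 N·m clockwise.
Potted plant: 10.2 × 9.8 = 99.96 N down at 0.46 m → arm 0.46 m, τ = 99.96 × 0.46 = 45.98 N·m clockwise.
Sign: 9.95 × 9.8 = 97.51 N down at 4.59 m → arm 4.59 m, τ = 97.51 × 4.59 = 447.6 N·m clockwise.
Box: 4.66 × 9.8 = 45.67 N down at 2.64 m → arm 2.64 m, τ = 45.67 × 2.64 = 120.6 N·m clockwise.
Net moment of the loads = 869.6 N·m clockwise.
The upward force F acts at the right end, arm 5.16 m, giving F × 5.16 counterclockwise.
Balancing moments: F × 5.16 = 869.6, giving F = 869.6 / 5.16 = 169 N.

F ≈ 169 N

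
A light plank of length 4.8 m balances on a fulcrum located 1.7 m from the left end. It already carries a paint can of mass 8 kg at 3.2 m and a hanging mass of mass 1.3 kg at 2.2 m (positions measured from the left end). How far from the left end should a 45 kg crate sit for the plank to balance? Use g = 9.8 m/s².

About the fulcrum (at 1.7 m from the left end):
Paint can: 8 × 9.8 = 78.4 N down at 3.2 m → arm 1.5 m, τ = 78.4 × 1.5 = 117.6 N·m clockwise.
Hanging mass: 1.3 × 9.8 = 12.74 N down at 2.2 m → arm 0.5 m, τ = 12.74 × 0.5 = 6.37 N·m clockwise.
Net moment of existing loads = 124 N·m clockwise.
The crate weighs 45 × 9.8 = 441 N and must supply an equal counterclockwise moment, so its lever arm about the fulcrum is 124 / 441 = 0.281 m.
That puts it at 1.7 − 0.281 = 1.42 m from the left end.

x ≈ 1.42 m from the left end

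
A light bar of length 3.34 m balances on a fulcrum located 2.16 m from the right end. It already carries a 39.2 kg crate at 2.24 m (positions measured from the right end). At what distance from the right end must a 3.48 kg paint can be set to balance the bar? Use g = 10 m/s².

x ≈ 1.26 m from the right end

Take moments about the fulcrum (at 2.16 m from the right end).
Crate: 39.2 × 10 = 392 N down at 2.24 m → arm 0.08 m, τ = 392 × 0.08 = 31.36 N·m counterclockwise.
Net moment of existing loads = 31.36 N·m counterclockwise.
The paint can weighs 3.48 × 10 = 34.8 N and must supply an equal clockwise moment, so its lever arm about the fulcrum is 31.36 / 34.8 = 0.901 m.
That puts it at 2.16 − 0.901 = 1.26 m from the right end.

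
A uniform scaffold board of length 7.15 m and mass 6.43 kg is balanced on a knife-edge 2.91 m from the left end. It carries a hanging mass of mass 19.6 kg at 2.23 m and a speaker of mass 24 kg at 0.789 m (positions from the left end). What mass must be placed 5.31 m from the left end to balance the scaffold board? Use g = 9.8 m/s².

m ≈ 25 kg

Choose the knife-edge (at 2.91 m from the left end) as the axis so the support reaction has zero arm there.
Beam weight: 6.43 × 9.8 = 63.01 N down at 3.575 m → arm 0.665 m, τ = 63.01 × 0.665 = 41.9 N·m clockwise.
Hanging mass: 19.6 × 9.8 = 192.1 N down at 2.23 m → arm 0.68 m, τ = 192.1 × 0.68 = 130.6 N·m counterclockwise.
Speaker: 24 × 9.8 = 235.2 N down at 0.789 m → arm 2.121 m, τ = 235.2 × 2.121 = 498.9 N·m counterclockwise.
Net moment of known loads = 587.6 N·m counterclockwise.
An unknown mass m at 5.31 m has arm 2.4 m; its moment is m·g·2.4 clockwise.
For rotational equilibrium, m × 9.8 × 2.4 = 587.6, so m = 587.6 / (9.8 × 2.4) = 25 kg.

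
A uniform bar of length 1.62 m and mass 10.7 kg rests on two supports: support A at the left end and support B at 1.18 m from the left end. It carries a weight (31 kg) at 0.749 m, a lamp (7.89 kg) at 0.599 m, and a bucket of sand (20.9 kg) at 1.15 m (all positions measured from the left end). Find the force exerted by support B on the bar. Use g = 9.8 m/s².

Taking torques about support A:
Beam weight: 10.7 × 9.8 = 104.9 N down at 0.81 m → arm 0.81 m, τ = 104.9 × 0.81 = 84.97 N·m clockwise.
Weight: 31 × 9.8 = 303.8 N down at 0.749 m → arm 0.749 m, τ = 303.8 × 0.749 = 227.5 N·m clockwise.
Lamp: 7.89 × 9.8 = 77.32 N down at 0.599 m → arm 0.599 m, τ = 77.32 × 0.599 = 46.31 N·m clockwise.
Bucket of sand: 20.9 × 9.8 = 204.8 N down at 1.15 m → arm 1.15 m, τ = 204.8 × 1.15 = 235.5 N·m clockwise.
Net load moment about support A = 594.3 N·m clockwise.
Reaction R at support B is upward at 1.18 m, arm 1.18 m → moment R × 1.18 counterclockwise.
For rotational equilibrium, R × 1.18 = 594.3, so R = 504 N.

R_B ≈ 504 N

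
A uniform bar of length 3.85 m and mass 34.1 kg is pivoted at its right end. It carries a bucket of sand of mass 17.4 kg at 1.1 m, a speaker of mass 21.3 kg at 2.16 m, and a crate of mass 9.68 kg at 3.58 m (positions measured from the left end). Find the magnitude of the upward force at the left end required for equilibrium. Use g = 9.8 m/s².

Take moments about the right end.
Beam weight: 34.1 × 9.8 = 334.2 N down at 1.925 m → arm 1.925 m, τ = 334.2 × 1.925 = 643.3 N·m counterclockwise.
Bucket of sand: 17.4 × 9.8 = 170.5 N down at 1.1 m → arm 2.75 m, τ = 170.5 × 2.75 = 468.9 N·m counterclockwise.
Speaker: 21.3 × 9.8 = 208.7 N down at 2.16 m → arm 1.69 m, τ = 208.7 × 1.69 = 352.7 N·m counterclockwise.
Crate: 9.68 × 9.8 = 94.86 N down at 3.58 m → arm 0.27 m, τ = 94.86 × 0.27 = 25.61 N·m counterclockwise.
Net moment of the loads = 1491 N·m counterclockwise.
The upward force F acts at the left end, arm 3.85 m, giving F × 3.85 clockwise.
Balancing moments: F × 3.85 = 1491, giving F = 1491 / 3.85 = 387 N.

F ≈ 387 N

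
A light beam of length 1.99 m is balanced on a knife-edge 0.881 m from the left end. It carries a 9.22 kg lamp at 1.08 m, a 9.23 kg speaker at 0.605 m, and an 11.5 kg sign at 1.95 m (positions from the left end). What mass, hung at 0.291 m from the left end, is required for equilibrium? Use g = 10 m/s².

Take moments about the knife-edge (at 0.881 m from the left end).
Lamp: 9.22 × 10 = 92.2 N down at 1.08 m → arm 0.199 m, τ = 92.2 × 0.199 = 18.35 N·m clockwise.
Speaker: 9.23 × 10 = 92.3 N down at 0.605 m → arm 0.276 m, τ = 92.3 × 0.276 = 25.47 N·m counterclockwise.
Sign: 11.5 × 10 = 115 N down at 1.95 m → arm 1.069 m, τ = 115 × 1.069 = 122.9 N·m clockwise.
Net moment of known loads = 115.8 N·m clockwise.
An unknown mass m at 0.291 m has arm 0.59 m; its moment is m·g·0.59 counterclockwise.
Setting net torque to zero: m × 10 × 0.59 = 115.8 → m = 115.8 / (10 × 0.59) = 19.6 kg.

m ≈ 19.6 kg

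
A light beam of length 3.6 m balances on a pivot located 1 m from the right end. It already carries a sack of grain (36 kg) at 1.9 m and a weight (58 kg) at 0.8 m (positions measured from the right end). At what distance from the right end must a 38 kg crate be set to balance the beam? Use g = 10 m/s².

Taking torques about the pivot (at 1 m from the right end):
Sack of grain: 36 × 10 = 360 N down at 1.9 m → arm 0.9 m, τ = 360 × 0.9 = 324 N·m counterclockwise.
Weight: 58 × 10 = 580 N down at 0.8 m → arm 0.2 m, τ = 580 × 0.2 = 116 N·m clockwise.
Net moment of existing loads = 208 N·m counterclockwise.
The crate weighs 38 × 10 = 380 N and must supply an equal clockwise moment, so its lever arm about the pivot is 208 / 380 = 0.547 m.
That puts it at 1 − 0.547 = 0.453 m from the right end.

x ≈ 0.453 m from the right end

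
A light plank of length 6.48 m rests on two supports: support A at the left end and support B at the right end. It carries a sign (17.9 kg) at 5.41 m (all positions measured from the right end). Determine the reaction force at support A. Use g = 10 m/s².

Choose support B as the axis so its reaction then has zero moment arm.
Sign: 17.9 × 10 = 179 N down at 5.41 m → arm 5.41 m, τ = 179 × 5.41 = 968.4 N·m counterclockwise.
Net load moment about support B = 968.4 N·m counterclockwise.
Reaction R at support A is upward at 6.48 m, arm 6.48 m → moment R × 6.48 clockwise.
Setting net torque to zero: R × 6.48 = 968.4 → R = 149 N.

R_A ≈ 149 N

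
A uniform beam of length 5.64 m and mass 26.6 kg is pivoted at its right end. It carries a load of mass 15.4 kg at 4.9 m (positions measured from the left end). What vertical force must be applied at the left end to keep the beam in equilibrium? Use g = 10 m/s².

F ≈ 153 N

About the right end:
Beam weight: 26.6 × 10 = 266 N down at 2.82 m → arm 2.82 m, τ = 266 × 2.82 = 750.1 N·m counterclockwise.
Load: 15.4 × 10 = 154 N down at 4.9 m → arm 0.74 m, τ = 154 × 0.74 = 114 N·m counterclockwise.
Net moment of the loads = 864.1 N·m counterclockwise.
The upward force F acts at the left end, arm 5.64 m, giving F × 5.64 clockwise.
Στ = 0 ⇒ F × 5.64 = 864.1 ⇒ F = 864.1 / 5.64 = 153 N.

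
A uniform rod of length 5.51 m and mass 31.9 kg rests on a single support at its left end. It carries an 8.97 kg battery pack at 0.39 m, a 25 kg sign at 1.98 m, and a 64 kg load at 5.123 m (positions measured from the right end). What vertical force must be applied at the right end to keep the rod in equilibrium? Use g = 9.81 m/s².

Choose the left end as the axis so the unknown pivot reaction has zero arm there.
Beam weight: 31.9 × 9.81 = 312.9 N down at 2.755 m → arm 2.755 m, τ = 312.9 × 2.755 = 862 N·m clockwise.
Battery pack: 8.97 × 9.81 = 88 N down at 0.39 m → arm 5.12 m, τ = 88 × 5.12 = 450.6 N·m clockwise.
Sign: 25 × 9.81 = 245.2 N down at 1.98 m → arm 3.53 m, τ = 245.2 × 3.53 = 865.6 N·m clockwise.
Load: 64 × 9.81 = 627.8 N down at 5.123 m → arm 0.387 m, τ = 627.8 × 0.387 = 243 N·m clockwise.
Net moment of the loads = 2421 N·m clockwise.
The upward force F acts at the right end, arm 5.51 m, giving F × 5.51 counterclockwise.
For rotational equilibrium, F × 5.51 = 2421, so F = 2421 / 5.51 = 439 N.

F ≈ 439 N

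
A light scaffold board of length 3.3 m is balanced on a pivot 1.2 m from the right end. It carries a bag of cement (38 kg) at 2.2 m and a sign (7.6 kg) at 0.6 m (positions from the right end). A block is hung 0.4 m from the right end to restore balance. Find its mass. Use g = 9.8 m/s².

m ≈ 41.8 kg

About the pivot (at 1.2 m from the right end):
Bag of cement: 38 × 9.8 = 372.4 N down at 2.2 m → arm 1 m, τ = 372.4 × 1 = 372.4 N·m counterclockwise.
Sign: 7.6 × 9.8 = 74.48 N down at 0.6 m → arm 0.6 m, τ = 74.48 × 0.6 = 44.69 N·m clockwise.
Net moment of known loads = 327.7 N·m counterclockwise.
An unknown mass m at 0.4 m has arm 0.8 m; its moment is m·g·0.8 clockwise.
Balancing moments: m × 9.8 × 0.8 = 327.7, giving m = 327.7 / (9.8 × 0.8) = 41.8 kg.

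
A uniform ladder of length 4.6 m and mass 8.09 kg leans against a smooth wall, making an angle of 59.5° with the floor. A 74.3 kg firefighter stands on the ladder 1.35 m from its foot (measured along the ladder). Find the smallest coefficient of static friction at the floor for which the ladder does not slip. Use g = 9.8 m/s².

μ_min ≈ 0.185

Sum moments about the foot of the ladder (the floor normal and friction both act there and drop out).
Ladder weight 8.09×9.8 = 79.28 N acts at 2.3 m along the ladder; its horizontal arm is 2.3·cos59.5° = 1.167 m → τ = 92.52 N·m clockwise.
Firefighter: 74.3×9.8 = 728.1 N at 1.35 m → arm 0.6852 m → τ = 498.9 N·m clockwise.
Wall normal N acts horizontally at the top; its moment arm is the height L sinθ = 4.6·sin59.5° = 3.963 m, counterclockwise.
Balancing moments: N × 3.963 = 591.4, giving N = 149.2 N.
ΣFx = 0 ⇒ f = N_wall = 149.2 N. ΣFy = 0 ⇒ N_floor = 807.4 N.
μ_min = f / N_floor = 149.2 / 807.4 = 0.185.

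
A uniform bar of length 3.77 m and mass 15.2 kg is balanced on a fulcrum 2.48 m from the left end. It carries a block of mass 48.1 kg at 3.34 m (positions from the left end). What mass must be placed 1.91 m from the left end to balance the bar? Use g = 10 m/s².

Taking torques about the fulcrum (at 2.48 m from the left end):
Beam weight: 15.2 × 10 = 152 N down at 1.885 m → arm 0.595 m, τ = 152 × 0.595 = 90.44 N·m counterclockwise.
Block: 48.1 × 10 = 481 N down at 3.34 m → arm 0.86 m, τ = 481 × 0.86 = 413.7 N·m clockwise.
Net moment of known loads = 323.3 N·m clockwise.
An unknown mass m at 1.91 m has arm 0.57 m; its moment is m·g·0.57 counterclockwise.
Balancing moments: m × 10 × 0.57 = 323.3, giving m = 323.3 / (10 × 0.57) = 56.7 kg.

m ≈ 56.7 kg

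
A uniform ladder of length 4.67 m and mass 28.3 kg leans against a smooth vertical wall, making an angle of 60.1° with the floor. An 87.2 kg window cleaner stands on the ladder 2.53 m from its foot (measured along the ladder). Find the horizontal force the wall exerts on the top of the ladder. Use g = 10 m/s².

Take moments about the foot of the ladder.
Ladder weight 28.3×10 = 283 N acts at 2.335 m along the ladder; its horizontal arm is 2.335·cos60.1° = 1.164 m → τ = 329.4 N·m clockwise.
Window cleaner: 87.2×10 = 872 N at 2.53 m → arm 1.261 m → τ = 1100 N·m clockwise.
Wall normal N acts horizontally at the top; its moment arm is the height L sinθ = 4.67·sin60.1° = 4.048 m, counterclockwise.
Στ = 0 ⇒ N × 4.048 = 1429 ⇒ N = 353 N.

N_wall ≈ 353 N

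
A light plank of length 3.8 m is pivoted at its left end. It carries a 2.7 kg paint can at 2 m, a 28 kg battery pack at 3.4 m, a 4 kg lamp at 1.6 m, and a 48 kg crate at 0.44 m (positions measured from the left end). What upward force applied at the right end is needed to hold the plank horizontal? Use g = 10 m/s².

F ≈ 337 N

About the left end:
Paint can: 2.7 × 10 = 27 N down at 2 m → arm 2 m, τ = 27 × 2 = 54 N·m clockwise.
Battery pack: 28 × 10 = 280 N down at 3.4 m → arm 3.4 m, τ = 280 × 3.4 = 952 N·m clockwise.
Lamp: 4 × 10 = 40 N down at 1.6 m → arm 1.6 m, τ = 40 × 1.6 = 64 N·m clockwise.
Crate: 48 × 10 = 480 N down at 0.44 m → arm 0.44 m, τ = 480 × 0.44 = 211.2 N·m clockwise.
Net moment of the loads = 1281 N·m clockwise.
The upward force F acts at the right end, arm 3.8 m, giving F × 3.8 counterclockwise.
Setting net torque to zero: F × 3.8 = 1281 → F = 1281 / 3.8 = 337 N.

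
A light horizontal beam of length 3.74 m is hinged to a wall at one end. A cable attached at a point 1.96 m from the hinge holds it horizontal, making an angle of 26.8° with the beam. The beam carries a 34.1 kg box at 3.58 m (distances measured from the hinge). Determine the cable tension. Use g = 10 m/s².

Choose the hinge as the axis so the unknown hinge reaction has zero arm there.
Box: 34.1 × 10 = 341 N down at 3.58 m → arm 3.58 m, τ = 341 × 3.58 = 1221 N·m clockwise.
Total clockwise load moment = 1221 N·m.
The cable tension T acts at 1.96 m; only its component perpendicular to the beam, T sinθ, produces torque. sin 26.8° = 0.4509.
Setting net torque to zero: T × 1.96 × 0.4509 = 1221 → T = 1221 / 0.8838 = 1380 N.

T ≈ 1380 N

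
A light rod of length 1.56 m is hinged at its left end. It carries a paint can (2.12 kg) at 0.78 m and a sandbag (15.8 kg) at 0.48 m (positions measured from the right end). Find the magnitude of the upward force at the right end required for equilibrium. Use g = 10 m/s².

Taking torques about the left end:
Paint can: 2.12 × 10 = 21.2 N down at 0.78 m → arm 0.78 m, τ = 21.2 × 0.78 = 16.54 N·m clockwise.
Sandbag: 15.8 × 10 = 158 N down at 0.48 m → arm 1.08 m, τ = 158 × 1.08 = 170.6 N·m clockwise.
Net moment of the loads = 187.1 N·m clockwise.
The upward force F acts at the right end, arm 1.56 m, giving F × 1.56 counterclockwise.
Στ = 0 ⇒ F × 1.56 = 187.1 ⇒ F = 187.1 / 1.56 = 120 N.

F ≈ 120 N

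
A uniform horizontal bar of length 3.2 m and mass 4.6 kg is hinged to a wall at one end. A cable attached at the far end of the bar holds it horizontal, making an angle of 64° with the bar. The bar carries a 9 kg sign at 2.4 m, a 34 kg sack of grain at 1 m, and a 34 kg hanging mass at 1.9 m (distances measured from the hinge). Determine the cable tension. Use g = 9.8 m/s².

Taking torques about the hinge:
Beam weight: 4.6 × 9.8 = 45.08 N down at 1.6 m → arm 1.6 m, τ = 45.08 × 1.6 = 72.13 N·m clockwise.
Sign: 9 × 9.8 = 88.2 N down at 2.4 m → arm 2.4 m, τ = 88.2 × 2.4 = 211.7 N·m clockwise.
Sack of grain: 34 × 9.8 = 333.2 N down at 1 m → arm 1 m, τ = 333.2 × 1 = 333.2 N·m clockwise.
Hanging mass: 34 × 9.8 = 333.2 N down at 1.9 m → arm 1.9 m, τ = 333.2 × 1.9 = 633.1 N·m clockwise.
Total clockwise load moment = 1250 N·m.
The cable tension T acts at 3.2 m; only its component perpendicular to the bar, T sinθ, produces torque. sin 64° = 0.8988.
For rotational equilibrium, T × 3.2 × 0.8988 = 1250, so T = 1250 / 2.876 = 435 N.

T ≈ 435 N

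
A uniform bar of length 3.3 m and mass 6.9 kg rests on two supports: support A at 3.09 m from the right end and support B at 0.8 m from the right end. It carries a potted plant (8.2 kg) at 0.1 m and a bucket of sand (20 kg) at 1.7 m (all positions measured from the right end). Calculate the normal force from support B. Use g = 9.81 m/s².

R_B ≈ 267 N

About support A:
Beam weight: 6.9 × 9.81 = 67.69 N down at 1.65 m → arm 1.44 m, τ = 67.69 × 1.44 = 97.47 N·m clockwise.
Potted plant: 8.2 × 9.81 = 80.44 N down at 0.1 m → arm 2.99 m, τ = 80.44 × 2.99 = 240.5 N·m clockwise.
Bucket of sand: 20 × 9.81 = 196.2 N down at 1.7 m → arm 1.39 m, τ = 196.2 × 1.39 = 272.7 N·m clockwise.
Net load moment about support A = 610.7 N·m clockwise.
Reaction R at support B is upward at 0.8 m, arm 2.29 m → moment R × 2.29 counterclockwise.
Balancing moments: R × 2.29 = 610.7, giving R = 267 N.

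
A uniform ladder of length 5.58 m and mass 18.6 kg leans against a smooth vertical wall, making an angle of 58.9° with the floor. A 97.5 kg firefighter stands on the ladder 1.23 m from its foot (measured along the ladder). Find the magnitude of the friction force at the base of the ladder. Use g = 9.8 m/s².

Taking torques about the foot of the ladder:
Ladder weight 18.6×9.8 = 182.3 N acts at 2.79 m along the ladder; its horizontal arm is 2.79·cos58.9° = 1.441 m → τ = 262.7 N·m clockwise.
Firefighter: 97.5×9.8 = 955.5 N at 1.23 m → arm 0.6353 m → τ = 607 N·m clockwise.
Wall normal N acts horizontally at the top; its moment arm is the height L sinθ = 5.58·sin58.9° = 4.778 m, counterclockwise.
For rotational equilibrium, N × 4.778 = 869.7, so N = 182 N.
ΣFx = 0: friction at the foot balances the wall's push, so f = N_wall = 182 N.

f ≈ 182 N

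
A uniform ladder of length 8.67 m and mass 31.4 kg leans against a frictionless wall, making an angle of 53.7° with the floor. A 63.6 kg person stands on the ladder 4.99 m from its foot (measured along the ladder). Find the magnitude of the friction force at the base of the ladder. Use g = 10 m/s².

Take moments about the foot of the ladder.
Ladder weight 31.4×10 = 314 N acts at 4.335 m along the ladder; its horizontal arm is 4.335·cos53.7° = 2.566 m → τ = 805.7 N·m clockwise.
Person: 63.6×10 = 636 N at 4.99 m → arm 2.954 m → τ = 1879 N·m clockwise.
Wall normal N acts horizontally at the top; its moment arm is the height L sinθ = 8.67·sin53.7° = 6.987 m, counterclockwise.
Στ = 0 ⇒ N × 6.987 = 2685 ⇒ N = 384 N.
ΣFx = 0: friction at the foot balances the wall's push, so f = N_wall = 384 N.

f ≈ 384 N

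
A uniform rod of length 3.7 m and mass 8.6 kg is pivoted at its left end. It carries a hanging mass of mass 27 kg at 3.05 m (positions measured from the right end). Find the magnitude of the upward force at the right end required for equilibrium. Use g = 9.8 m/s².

F ≈ 88.6 N

Taking torques about the left end:
Beam weight: 8.6 × 9.8 = 84.28 N down at 1.85 m → arm 1.85 m, τ = 84.28 × 1.85 = 155.9 N·m clockwise.
Hanging mass: 27 × 9.8 = 264.6 N down at 3.05 m → arm 0.65 m, τ = 264.6 × 0.65 = 172 N·m clockwise.
Net moment of the loads = 327.9 N·m clockwise.
The upward force F acts at the right end, arm 3.7 m, giving F × 3.7 counterclockwise.
For rotational equilibrium, F × 3.7 = 327.9, so F = 327.9 / 3.7 = 88.6 N.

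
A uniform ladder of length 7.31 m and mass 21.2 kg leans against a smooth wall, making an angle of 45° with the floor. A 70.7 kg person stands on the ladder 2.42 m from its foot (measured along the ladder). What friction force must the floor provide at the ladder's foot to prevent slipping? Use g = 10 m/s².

Choose the foot of the ladder as the axis so the floor normal and friction both act there and drop out.
Ladder weight 21.2×10 = 212 N acts at 3.655 m along the ladder; its horizontal arm is 3.655·cos45° = 2.584 m → τ = 547.8 N·m clockwise.
Person: 70.7×10 = 707 N at 2.42 m → arm 1.711 m → τ = 1210 N·m clockwise.
Wall normal N acts horizontally at the top; its moment arm is the height L sinθ = 7.31·sin45° = 5.169 m, counterclockwise.
Στ = 0 ⇒ N × 5.169 = 1758 ⇒ N = 340 N.
ΣFx = 0: friction at the foot balances the wall's push, so f = N_wall = 340 N.

f ≈ 340 N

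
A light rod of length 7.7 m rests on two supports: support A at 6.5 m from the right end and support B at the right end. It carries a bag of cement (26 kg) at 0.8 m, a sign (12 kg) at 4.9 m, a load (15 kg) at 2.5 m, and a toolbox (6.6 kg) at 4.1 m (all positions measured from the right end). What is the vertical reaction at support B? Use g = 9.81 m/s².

Take moments about support A.
Bag of cement: 26 × 9.81 = 255.1 N down at 0.8 m → arm 5.7 m, τ = 255.1 × 5.7 = 1454 N·m clockwise.
Sign: 12 × 9.81 = 117.7 N down at 4.9 m → arm 1.6 m, τ = 117.7 × 1.6 = 188.3 N·m clockwise.
Load: 15 × 9.81 = 147.2 N down at 2.5 m → arm 4 m, τ = 147.2 × 4 = 588.8 N·m clockwise.
Toolbox: 6.6 × 9.81 = 64.75 N down at 4.1 m → arm 2.4 m, τ = 64.75 × 2.4 = 155.4 N·m clockwise.
Net load moment about support A = 2386 N·m clockwise.
Reaction R at support B is upward at 0 m, arm 6.5 m → moment R × 6.5 counterclockwise.
Στ = 0 ⇒ R × 6.5 = 2386 ⇒ R = 367 N.

R_B ≈ 367 N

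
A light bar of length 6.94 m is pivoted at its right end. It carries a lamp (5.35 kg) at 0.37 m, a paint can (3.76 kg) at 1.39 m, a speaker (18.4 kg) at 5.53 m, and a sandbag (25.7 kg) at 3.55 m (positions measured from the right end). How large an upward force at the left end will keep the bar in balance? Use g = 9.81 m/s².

F ≈ 283 N

Taking torques about the right end:
Lamp: 5.35 × 9.81 = 52.48 N down at 0.37 m → arm 0.37 m, τ = 52.48 × 0.37 = 19.42 N·m counterclockwise.
Paint can: 3.76 × 9.81 = 36.89 N down at 1.39 m → arm 1.39 m, τ = 36.89 × 1.39 = 51.28 N·m counterclockwise.
Speaker: 18.4 × 9.81 = 180.5 N down at 5.53 m → arm 5.53 m, τ = 180.5 × 5.53 = 998.2 N·m counterclockwise.
Sandbag: 25.7 × 9.81 = 252.1 N down at 3.55 m → arm 3.55 m, τ = 252.1 × 3.55 = 895 N·m counterclockwise.
Net moment of the loads = 1964 N·m counterclockwise.
The upward force F acts at the left end, arm 6.94 m, giving F × 6.94 clockwise.
For rotational equilibrium, F × 6.94 = 1964, so F = 1964 / 6.94 = 283 N.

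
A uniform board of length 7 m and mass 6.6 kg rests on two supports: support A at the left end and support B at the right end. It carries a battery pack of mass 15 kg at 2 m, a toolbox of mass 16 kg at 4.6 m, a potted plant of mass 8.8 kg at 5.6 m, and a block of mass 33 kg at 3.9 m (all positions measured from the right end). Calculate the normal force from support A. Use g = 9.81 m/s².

Taking torques about support B:
Beam weight: 6.6 × 9.81 = 64.75 N down at 3.5 m → arm 3.5 m, τ = 64.75 × 3.5 = 226.6 N·m counterclockwise.
Battery pack: 15 × 9.81 = 147.2 N down at 2 m → arm 2 m, τ = 147.2 × 2 = 294.4 N·m counterclockwise.
Toolbox: 16 × 9.81 = 157 N down at 4.6 m → arm 4.6 m, τ = 157 × 4.6 = 722.2 N·m counterclockwise.
Potted plant: 8.8 × 9.81 = 86.33 N down at 5.6 m → arm 5.6 m, τ = 86.33 × 5.6 = 483.4 N·m counterclockwise.
Block: 33 × 9.81 = 323.7 N down at 3.9 m → arm 3.9 m, τ = 323.7 × 3.9 = 1262 N·m counterclockwise.
Net load moment about support B = 2989 N·m counterclockwise.
Reaction R at support A is upward at 7 m, arm 7 m → moment R × 7 clockwise.
Στ = 0 ⇒ R × 7 = 2989 ⇒ R = 427 N.

R_A ≈ 427 N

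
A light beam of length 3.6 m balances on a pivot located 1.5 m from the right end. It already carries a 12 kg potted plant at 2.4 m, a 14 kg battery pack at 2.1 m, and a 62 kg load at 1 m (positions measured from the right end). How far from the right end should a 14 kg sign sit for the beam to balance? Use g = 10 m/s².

x ≈ 2.34 m from the right end

Choose the pivot (at 1.5 m from the right end) as the axis so the support reaction has zero arm there.
Potted plant: 12 × 10 = 120 N down at 2.4 m → arm 0.9 m, τ = 120 × 0.9 = 108 N·m counterclockwise.
Battery pack: 14 × 10 = 140 N down at 2.1 m → arm 0.6 m, τ = 140 × 0.6 = 84 N·m counterclockwise.
Load: 62 × 10 = 620 N down at 1 m → arm 0.5 m, τ = 620 × 0.5 = 310 N·m clockwise.
Net moment of existing loads = 118 N·m clockwise.
The sign weighs 14 × 10 = 140 N and must supply an equal counterclockwise moment, so its lever arm about the pivot is 118 / 140 = 0.843 m.
That puts it at 1.5 + 0.843 = 2.34 m from the right end.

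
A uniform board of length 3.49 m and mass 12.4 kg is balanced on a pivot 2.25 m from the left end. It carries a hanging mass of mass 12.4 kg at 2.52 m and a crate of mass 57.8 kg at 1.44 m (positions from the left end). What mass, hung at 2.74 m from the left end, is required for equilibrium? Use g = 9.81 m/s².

Sum moments about the pivot (at 2.25 m from the left end) (the support reaction has zero arm there).
Beam weight: 12.4 × 9.81 = 121.6 N down at 1.745 m → arm 0.505 m, τ = 121.6 × 0.505 = 61.41 N·m counterclockwise.
Hanging mass: 12.4 × 9.81 = 121.6 N down at 2.52 m → arm 0.27 m, τ = 121.6 × 0.27 = 32.83 N·m clockwise.
Crate: 57.8 × 9.81 = 567 N down at 1.44 m → arm 0.81 m, τ = 567 × 0.81 = 459.3 N·m counterclockwise.
Net moment of known loads = 487.9 N·m counterclockwise.
An unknown mass m at 2.74 m has arm 0.49 m; its moment is m·g·0.49 clockwise.
For rotational equilibrium, m × 9.81 × 0.49 = 487.9, so m = 487.9 / (9.81 × 0.49) = 101 kg.

m ≈ 101 kg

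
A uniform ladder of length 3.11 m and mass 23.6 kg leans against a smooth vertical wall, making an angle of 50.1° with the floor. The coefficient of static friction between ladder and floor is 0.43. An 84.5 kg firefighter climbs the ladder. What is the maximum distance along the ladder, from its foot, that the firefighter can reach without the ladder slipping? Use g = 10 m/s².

Sum moments about the foot of the ladder (the floor normal and friction both act there and drop out).
Ladder weight 23.6×10 = 236 N acts at 1.555 m along the ladder; its horizontal arm is 1.555·cos50.1° = 0.9975 m → τ = 235.4 N·m clockwise.
Firefighter weight 84.5×10 = 845 N at distance d → arm d·cos50.1° → τ = 845·d·0.6414 clockwise.
Wall normal N at the top has arm L sinθ = 2.386 m counterclockwise, so Στ = 0 gives N·2.386 = 235.4 + 542·d.
ΣFy = 0 ⇒ N_floor = 1081 N, so the maximum friction is μ_s·N_floor = 0.43×1081 = 464.8 N. ΣFx = 0 ⇒ N_wall = f, so at the slipping point N = 464.8 N.
Substituting: 464.8×2.386 = 235.4 + 542·d ⇒ d = (1109 − 235.4) / 542 = 1.61 m.

d ≈ 1.61 m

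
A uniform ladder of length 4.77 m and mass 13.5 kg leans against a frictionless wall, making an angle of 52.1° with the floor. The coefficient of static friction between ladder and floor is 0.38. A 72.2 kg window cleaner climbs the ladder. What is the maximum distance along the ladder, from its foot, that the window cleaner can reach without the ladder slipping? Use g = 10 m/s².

About the foot of the ladder:
Ladder weight 13.5×10 = 135 N acts at 2.385 m along the ladder; its horizontal arm is 2.385·cos52.1° = 1.465 m → τ = 197.8 N·m clockwise.
Window cleaner weight 72.2×10 = 722 N at distance d → arm d·cos52.1° → τ = 722·d·0.6143 clockwise.
Wall normal N at the top has arm L sinθ = 3.764 m counterclockwise, so Στ = 0 gives N·3.764 = 197.8 + 443.5·d.
ΣFy = 0 ⇒ N_floor = 857 N, so the maximum friction is μ_s·N_floor = 0.38×857 = 325.7 N. ΣFx = 0 ⇒ N_wall = f, so at the slipping point N = 325.7 N.
Substituting: 325.7×3.764 = 197.8 + 443.5·d ⇒ d = (1226 − 197.8) / 443.5 = 2.32 m.

d ≈ 2.32 m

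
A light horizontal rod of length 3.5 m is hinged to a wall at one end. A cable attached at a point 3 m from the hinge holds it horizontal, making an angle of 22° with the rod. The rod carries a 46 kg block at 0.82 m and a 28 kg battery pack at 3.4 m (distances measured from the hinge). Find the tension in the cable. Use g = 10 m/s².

T ≈ 1180 N

Take moments about the hinge.
Block: 46 × 10 = 460 N down at 0.82 m → arm 0.82 m, τ = 460 × 0.82 = 377.2 N·m clockwise.
Battery pack: 28 × 10 = 280 N down at 3.4 m → arm 3.4 m, τ = 280 × 3.4 = 952 N·m clockwise.
Total clockwise load moment = 1329 N·m.
The cable tension T acts at 3 m; only its component perpendicular to the rod, T sinθ, produces torque. sin 22° = 0.3746.
For rotational equilibrium, T × 3 × 0.3746 = 1329, so T = 1329 / 1.124 = 1180 N.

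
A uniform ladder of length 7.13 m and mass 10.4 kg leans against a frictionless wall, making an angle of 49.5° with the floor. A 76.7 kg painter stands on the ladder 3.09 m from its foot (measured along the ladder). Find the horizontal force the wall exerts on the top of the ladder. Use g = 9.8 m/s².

N_wall ≈ 322 N

About the foot of the ladder:
Ladder weight 10.4×9.8 = 101.9 N acts at 3.565 m along the ladder; its horizontal arm is 3.565·cos49.5° = 2.315 m → τ = 235.9 N·m clockwise.
Painter: 76.7×9.8 = 751.7 N at 3.09 m → arm 2.007 m → τ = 1509 N·m clockwise.
Wall normal N acts horizontally at the top; its moment arm is the height L sinθ = 7.13·sin49.5° = 5.422 m, counterclockwise.
For rotational equilibrium, N × 5.422 = 1745, so N = 322 N.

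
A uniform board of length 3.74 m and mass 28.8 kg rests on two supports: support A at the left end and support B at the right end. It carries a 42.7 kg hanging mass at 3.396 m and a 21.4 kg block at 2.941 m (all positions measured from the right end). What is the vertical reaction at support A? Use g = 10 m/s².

R_A ≈ 700 N

About support B:
Beam weight: 28.8 × 10 = 288 N down at 1.87 m → arm 1.87 m, τ = 288 × 1.87 = 538.6 N·m counterclockwise.
Hanging mass: 42.7 × 10 = 427 N down at 3.396 m → arm 3.396 m, τ = 427 × 3.396 = 1450 N·m counterclockwise.
Block: 21.4 × 10 = 214 N down at 2.941 m → arm 2.941 m, τ = 214 × 2.941 = 629.4 N·m counterclockwise.
Net load moment about support B = 2618 N·m counterclockwise.
Reaction R at support A is upward at 3.74 m, arm 3.74 m → moment R × 3.74 clockwise.
Στ = 0 ⇒ R × 3.74 = 2618 ⇒ R = 700 N.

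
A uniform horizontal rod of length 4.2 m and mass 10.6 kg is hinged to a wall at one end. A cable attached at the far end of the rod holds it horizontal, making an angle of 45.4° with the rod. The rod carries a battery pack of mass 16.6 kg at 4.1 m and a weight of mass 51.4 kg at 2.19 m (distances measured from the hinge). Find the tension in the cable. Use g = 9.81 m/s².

T ≈ 666 N

Take moments about the hinge.
Beam weight: 10.6 × 9.81 = 104 N down at 2.1 m → arm 2.1 m, τ = 104 × 2.1 = 218.4 N·m clockwise.
Battery pack: 16.6 × 9.81 = 162.8 N down at 4.1 m → arm 4.1 m, τ = 162.8 × 4.1 = 667.5 N·m clockwise.
Weight: 51.4 × 9.81 = 504.2 N down at 2.19 m → arm 2.19 m, τ = 504.2 × 2.19 = 1104 N·m clockwise.
Total clockwise load moment = 1990 N·m.
The cable tension T acts at 4.2 m; only its component perpendicular to the rod, T sinθ, produces torque. sin 45.4° = 0.712.
Setting net torque to zero: T × 4.2 × 0.712 = 1990 → T = 1990 / 2.99 = 666 N.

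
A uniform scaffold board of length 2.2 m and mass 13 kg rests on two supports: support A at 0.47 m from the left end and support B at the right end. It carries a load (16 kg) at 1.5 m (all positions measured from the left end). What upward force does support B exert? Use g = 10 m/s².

Choose support A as the axis so its reaction then has zero moment arm.
Beam weight: 13 × 10 = 130 N down at 1.1 m → arm 0.63 m, τ = 130 × 0.63 = 81.9 N·m clockwise.
Load: 16 × 10 = 160 N down at 1.5 m → arm 1.03 m, τ = 160 × 1.03 = 164.8 N·m clockwise.
Net load moment about support A = 246.7 N·m clockwise.
Reaction R at support B is upward at 2.2 m, arm 1.73 m → moment R × 1.73 counterclockwise.
Στ = 0 ⇒ R × 1.73 = 246.7 ⇒ R = 143 N.

R_B ≈ 143 N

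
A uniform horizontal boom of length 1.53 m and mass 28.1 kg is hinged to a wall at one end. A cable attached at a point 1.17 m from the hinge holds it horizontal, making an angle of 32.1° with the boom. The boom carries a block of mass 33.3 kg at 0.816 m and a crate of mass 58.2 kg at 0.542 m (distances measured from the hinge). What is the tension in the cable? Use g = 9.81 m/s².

Taking torques about the hinge:
Beam weight: 28.1 × 9.81 = 275.7 N down at 0.765 m → arm 0.765 m, τ = 275.7 × 0.765 = 210.9 N·m clockwise.
Block: 33.3 × 9.81 = 326.7 N down at 0.816 m → arm 0.816 m, τ = 326.7 × 0.816 = 266.6 N·m clockwise.
Crate: 58.2 × 9.81 = 570.9 N down at 0.542 m → arm 0.542 m, τ = 570.9 × 0.542 = 309.4 N·m clockwise.
Total clockwise load moment = 786.9 N·m.
The cable tension T acts at 1.17 m; only its component perpendicular to the boom, T sinθ, produces torque. sin 32.1° = 0.5314.
Στ = 0 ⇒ T × 1.17 × 0.5314 = 786.9 ⇒ T = 786.9 / 0.6217 = 1270 N.

T ≈ 1270 N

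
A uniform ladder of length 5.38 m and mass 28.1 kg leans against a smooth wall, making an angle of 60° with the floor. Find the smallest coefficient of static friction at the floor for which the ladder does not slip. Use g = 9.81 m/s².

Choose the foot of the ladder as the axis so the floor normal and friction both act there and drop out.
Ladder weight 28.1×9.81 = 275.7 N acts at 2.69 m along the ladder; its horizontal arm is 2.69·cos60° = 1.345 m → τ = 370.8 N·m clockwise.
Wall normal N acts horizontally at the top; its moment arm is the height L sinθ = 5.38·sin60° = 4.659 m, counterclockwise.
For rotational equilibrium, N × 4.659 = 370.8, so N = 79.59 N.
ΣFx = 0 ⇒ f = N_wall = 79.59 N. ΣFy = 0 ⇒ N_floor = 275.7 N.
μ_min = f / N_floor = 79.59 / 275.7 = 0.289.

μ_min ≈ 0.289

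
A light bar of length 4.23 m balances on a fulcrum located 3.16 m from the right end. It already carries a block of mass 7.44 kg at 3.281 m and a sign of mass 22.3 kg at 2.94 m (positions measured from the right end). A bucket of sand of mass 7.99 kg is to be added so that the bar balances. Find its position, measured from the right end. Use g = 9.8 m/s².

Take moments about the fulcrum (at 3.16 m from the right end).
Block: 7.44 × 9.8 = 72.91 N down at 3.281 m → arm 0.121 m, τ = 72.91 × 0.121 = 8.822 N·m counterclockwise.
Sign: 22.3 × 9.8 = 218.5 N down at 2.94 m → arm 0.22 m, τ = 218.5 × 0.22 = 48.07 N·m clockwise.
Net moment of existing loads = 39.25 N·m clockwise.
The bucket of sand weighs 7.99 × 9.8 = 78.3 N and must supply an equal counterclockwise moment, so its lever arm about the fulcrum is 39.25 / 78.3 = 0.501 m.
That puts it at 3.16 + 0.501 = 3.66 m from the right end.

x ≈ 3.66 m from the right end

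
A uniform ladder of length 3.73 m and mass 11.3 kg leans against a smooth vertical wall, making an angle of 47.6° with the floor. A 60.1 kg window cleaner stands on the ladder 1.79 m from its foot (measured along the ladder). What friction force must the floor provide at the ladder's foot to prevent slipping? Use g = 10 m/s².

Sum moments about the foot of the ladder (the floor normal and friction both act there and drop out).
Ladder weight 11.3×10 = 113 N acts at 1.865 m along the ladder; its horizontal arm is 1.865·cos47.6° = 1.258 m → τ = 142.2 N·m clockwise.
Window cleaner: 60.1×10 = 601 N at 1.79 m → arm 1.207 m → τ = 725.4 N·m clockwise.
Wall normal N acts horizontally at the top; its moment arm is the height L sinθ = 3.73·sin47.6° = 2.754 m, counterclockwise.
Στ = 0 ⇒ N × 2.754 = 867.6 ⇒ N = 315 N.
ΣFx = 0: friction at the foot balances the wall's push, so f = N_wall = 315 N.

f ≈ 315 N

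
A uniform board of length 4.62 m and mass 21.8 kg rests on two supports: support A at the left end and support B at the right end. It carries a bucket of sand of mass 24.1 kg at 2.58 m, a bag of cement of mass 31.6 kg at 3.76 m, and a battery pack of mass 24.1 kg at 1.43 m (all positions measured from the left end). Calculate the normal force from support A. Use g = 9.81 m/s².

R_A ≈ 432 N

Sum moments about support B (its reaction then has zero moment arm).
Beam weight: 21.8 × 9.81 = 213.9 N down at 2.31 m → arm 2.31 m, τ = 213.9 × 2.31 = 494.1 N·m counterclockwise.
Bucket of sand: 24.1 × 9.81 = 236.4 N down at 2.58 m → arm 2.04 m, τ = 236.4 × 2.04 = 482.3 N·m counterclockwise.
Bag of cement: 31.6 × 9.81 = 310 N down at 3.76 m → arm 0.86 m, τ = 310 × 0.86 = 266.6 N·m counterclockwise.
Battery pack: 24.1 × 9.81 = 236.4 N down at 1.43 m → arm 3.19 m, τ = 236.4 × 3.19 = 754.1 N·m counterclockwise.
Net load moment about support B = 1997 N·m counterclockwise.
Reaction R at support A is upward at 0 m, arm 4.62 m → moment R × 4.62 clockwise.
Balancing moments: R × 4.62 = 1997, giving R = 432 N.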